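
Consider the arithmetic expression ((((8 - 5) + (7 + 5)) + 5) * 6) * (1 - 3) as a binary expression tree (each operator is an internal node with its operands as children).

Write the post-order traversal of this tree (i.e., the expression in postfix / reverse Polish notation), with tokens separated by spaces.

Post-order on an expression tree gives postfix notation: for each operator, emit left operand, right operand, then the operator.

8 5 - 7 5 + + 5 + 6 * 1 3 - *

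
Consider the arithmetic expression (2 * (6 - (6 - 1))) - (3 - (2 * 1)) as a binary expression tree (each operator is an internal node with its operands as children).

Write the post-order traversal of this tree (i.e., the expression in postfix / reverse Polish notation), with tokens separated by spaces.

Post-order on an expression tree gives postfix notation: for each operator, emit left operand, right operand, then the operator.

2 6 6 1 - - * 3 2 1 * - -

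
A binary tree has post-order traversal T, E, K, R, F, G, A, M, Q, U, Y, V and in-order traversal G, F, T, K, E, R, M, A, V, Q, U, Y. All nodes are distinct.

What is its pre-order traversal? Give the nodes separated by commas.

V, M, G, F, R, K, T, E, A, Y, U, Q

The last element of post-order is the root; it splits in-order into left and right subtrees.
Root V: left subtree has 8 nodes {G, F, T, K, E, R, M, A}, right has 3 {Q, U, Y}.
  Root M: left subtree has 6 nodes {G, F, T, K, E, R}, right has 1 {A}.
    Root G: left subtree has 0 nodes { }, right has 5 {F, T, K, E, R}.
      Root F: left subtree has 0 nodes { }, right has 4 {T, K, E, R}.
        Root R: left subtree has 3 nodes {T, K, E}, right has 0 { }.
          Root K: left subtree has 1 node {T}, right has 1 {E}.
  Root Y: left subtree has 2 nodes {Q, U}, right has 0 { }.
    Root U: left subtree has 1 node {Q}, right has 0 { }.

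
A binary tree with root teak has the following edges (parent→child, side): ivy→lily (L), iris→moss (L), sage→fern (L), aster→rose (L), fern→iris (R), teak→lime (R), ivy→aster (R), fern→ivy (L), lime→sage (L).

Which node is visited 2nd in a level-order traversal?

Level-order visits nodes level by level from the root, left to right within each level.
Level 0: teak
Level 1: lime
Level 2: sage
Level 3: fern
Level 4: ivy, iris
Level 5: lily, aster, moss
Level 6: rose
Full level-order sequence: teak, lime, sage, fern, ivy, iris, lily, aster, moss, rose.

lime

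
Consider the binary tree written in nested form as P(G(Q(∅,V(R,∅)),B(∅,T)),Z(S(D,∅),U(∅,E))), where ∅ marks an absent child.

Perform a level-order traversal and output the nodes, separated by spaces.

Level-order visits nodes level by level from the root, left to right within each level.
Level 0: P
Level 1: G, Z
Level 2: Q, B, S, U
Level 3: V, T, D, E
Level 4: R

P G Z Q B S U V T D E R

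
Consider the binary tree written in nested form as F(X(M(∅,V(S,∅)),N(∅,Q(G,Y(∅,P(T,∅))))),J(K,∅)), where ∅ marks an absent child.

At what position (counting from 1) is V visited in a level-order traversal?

7

Level-order visits nodes level by level from the root, left to right within each level.
Level 0: F
Level 1: X, J
Level 2: M, N, K
Level 3: V, Q
Level 4: S, G, Y
Level 5: P
Level 6: T
Full level-order sequence: F, X, J, M, N, K, V, Q, S, G, Y, P, T.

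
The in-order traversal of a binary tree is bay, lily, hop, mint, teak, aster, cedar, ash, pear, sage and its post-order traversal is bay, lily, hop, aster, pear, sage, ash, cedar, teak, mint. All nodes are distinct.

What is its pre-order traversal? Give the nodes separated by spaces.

mint hop lily bay teak cedar aster ash sage pear

The last element of post-order is the root; it splits in-order into left and right subtrees.
Root mint: left subtree has 3 nodes {bay, lily, hop}, right has 6 {teak, aster, cedar, ash, pear, sage}.
  Root hop: left subtree has 2 nodes {bay, lily}, right has 0 { }.
    Root lily: left subtree has 1 node {bay}, right has 0 { }.
  Root teak: left subtree has 0 nodes { }, right has 5 {aster, cedar, ash, pear, sage}.
    Root cedar: left subtree has 1 node {aster}, right has 3 {ash, pear, sage}.
      Root ash: left subtree has 0 nodes { }, right has 2 {pear, sage}.
        Root sage: left subtree has 1 node {pear}, right has 0 { }.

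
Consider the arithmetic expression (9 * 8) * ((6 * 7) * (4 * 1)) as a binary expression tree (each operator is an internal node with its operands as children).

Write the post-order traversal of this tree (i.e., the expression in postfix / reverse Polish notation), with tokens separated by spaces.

9 8 * 6 7 * 4 1 * * *

Post-order on an expression tree gives postfix notation: for each operator, emit left operand, right operand, then the operator.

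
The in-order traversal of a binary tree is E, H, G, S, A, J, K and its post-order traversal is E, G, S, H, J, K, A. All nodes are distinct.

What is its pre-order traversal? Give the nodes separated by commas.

A, H, E, S, G, K, J

The last element of post-order is the root; it splits in-order into left and right subtrees.
Root A: left subtree has 4 nodes {E, H, G, S}, right has 2 {J, K}.
  Root H: left subtree has 1 node {E}, right has 2 {G, S}.
    Root S: left subtree has 1 node {G}, right has 0 { }.
  Root K: left subtree has 1 node {J}, right has 0 { }.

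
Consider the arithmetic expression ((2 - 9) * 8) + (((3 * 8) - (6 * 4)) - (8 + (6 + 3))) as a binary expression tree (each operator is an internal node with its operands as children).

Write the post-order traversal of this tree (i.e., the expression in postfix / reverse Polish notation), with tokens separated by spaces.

Post-order on an expression tree gives postfix notation: for each operator, emit left operand, right operand, then the operator.

2 9 - 8 * 3 8 * 6 4 * - 8 6 3 + + - +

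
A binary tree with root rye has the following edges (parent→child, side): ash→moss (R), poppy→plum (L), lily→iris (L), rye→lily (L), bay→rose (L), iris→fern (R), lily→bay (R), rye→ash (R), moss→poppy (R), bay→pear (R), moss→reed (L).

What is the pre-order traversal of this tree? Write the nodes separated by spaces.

rye lily iris fern bay rose pear ash moss reed poppy plum

Pre-order visits the node, then its left subtree, then its right subtree.
Visit rye.
At rye: go left to lily.
  Visit lily.
  At lily: go left to iris.
    Visit iris.
    At iris: no left child.
    At iris: go right to fern.
      fern is a leaf — visit fern.
  At lily: go right to bay.
    Visit bay.
    At bay: go left to rose.
      rose is a leaf — visit rose.
    At bay: go right to pear.
      pear is a leaf — visit pear.
At rye: go right to ash.
  Visit ash.
  At ash: no left child.
  At ash: go right to moss.
    Visit moss.
    At moss: go left to reed.
      reed is a leaf — visit reed.
    At moss: go right to poppy.
      Visit poppy.
      At poppy: go left to plum.
        plum is a leaf — visit plum.
      At poppy: no right child.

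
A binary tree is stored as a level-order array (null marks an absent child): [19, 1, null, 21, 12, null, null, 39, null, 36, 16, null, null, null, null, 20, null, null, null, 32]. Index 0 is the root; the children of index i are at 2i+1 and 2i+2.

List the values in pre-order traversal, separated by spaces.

19 1 21 39 20 12 36 32 16

Pre-order visits the node, then its left subtree, then its right subtree.
Visit 19.
At 19: go left to 1.
  Visit 1.
  At 1: go left to 21.
    Visit 21.
    At 21: go left to 39.
      Visit 39.
      At 39: go left to 20.
        20 is a leaf — visit 20.
      At 39: no right child.
    At 21: no right child.
  At 1: go right to 12.
    Visit 12.
    At 12: go left to 36.
      Visit 36.
      At 36: go left to 32.
        32 is a leaf — visit 32.
      At 36: no right child.
    At 12: go right to 16.
      16 is a leaf — visit 16.
At 19: no right child.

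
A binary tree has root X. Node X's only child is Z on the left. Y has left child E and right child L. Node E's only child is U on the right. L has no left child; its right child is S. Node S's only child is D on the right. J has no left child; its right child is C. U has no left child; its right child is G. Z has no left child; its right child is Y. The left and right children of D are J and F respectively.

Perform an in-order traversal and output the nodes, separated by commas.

Z, E, U, G, Y, L, S, J, C, D, F, X

In-order visits the left subtree, then the node, then the right subtree.
At X: go left to Z.
  At Z: no left child.
  Visit Z.
  At Z: go right to Y.
    At Y: go left to E.
      At E: no left child.
      Visit E.
      At E: go right to U.
        At U: no left child.
        Visit U.
        At U: go right to G.
          G is a leaf — visit G.
    Visit Y.
    At Y: go right to L.
      At L: no left child.
      Visit L.
      At L: go right to S.
        At S: no left child.
        Visit S.
        At S: go right to D.
          At D: go left to J.
            At J: no left child.
            Visit J.
            At J: go right to C.
              C is a leaf — visit C.
          Visit D.
          At D: go right to F.
            F is a leaf — visit F.
Visit X.
At X: no right child.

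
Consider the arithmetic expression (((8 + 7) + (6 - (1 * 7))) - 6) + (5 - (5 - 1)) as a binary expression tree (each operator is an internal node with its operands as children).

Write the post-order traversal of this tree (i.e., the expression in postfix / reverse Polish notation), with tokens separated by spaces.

Post-order on an expression tree gives postfix notation: for each operator, emit left operand, right operand, then the operator.

8 7 + 6 1 7 * - + 6 - 5 5 1 - - +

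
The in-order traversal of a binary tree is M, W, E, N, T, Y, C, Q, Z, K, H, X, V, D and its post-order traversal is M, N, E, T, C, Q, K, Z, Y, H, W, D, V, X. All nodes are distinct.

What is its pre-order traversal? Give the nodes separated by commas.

The last element of post-order is the root; it splits in-order into left and right subtrees.
Root X: left subtree has 11 nodes {M, W, E, N, T, Y, C, Q, Z, K, H}, right has 2 {V, D}.
  Root W: left subtree has 1 node {M}, right has 9 {E, N, T, Y, C, Q, Z, K, H}.
    Root H: left subtree has 8 nodes {E, N, T, Y, C, Q, Z, K}, right has 0 { }.
      Root Y: left subtree has 3 nodes {E, N, T}, right has 4 {C, Q, Z, K}.
        Root T: left subtree has 2 nodes {E, N}, right has 0 { }.
          Root E: left subtree has 0 nodes { }, right has 1 {N}.
        Root Z: left subtree has 2 nodes {C, Q}, right has 1 {K}.
          Root Q: left subtree has 1 node {C}, right has 0 { }.
  Root V: left subtree has 0 nodes { }, right has 1 {D}.

X, W, M, H, Y, T, E, N, Z, Q, C, K, V, D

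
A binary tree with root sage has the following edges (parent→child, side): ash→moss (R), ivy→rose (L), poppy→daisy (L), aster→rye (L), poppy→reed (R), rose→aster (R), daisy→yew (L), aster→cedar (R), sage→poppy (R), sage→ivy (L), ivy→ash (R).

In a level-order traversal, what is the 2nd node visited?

Level-order visits nodes level by level from the root, left to right within each level.
Level 0: sage
Level 1: ivy, poppy
Level 2: rose, ash, daisy, reed
Level 3: aster, moss, yew
Level 4: rye, cedar
Full level-order sequence: sage, ivy, poppy, rose, ash, daisy, reed, aster, moss, yew, rye, cedar.

ivy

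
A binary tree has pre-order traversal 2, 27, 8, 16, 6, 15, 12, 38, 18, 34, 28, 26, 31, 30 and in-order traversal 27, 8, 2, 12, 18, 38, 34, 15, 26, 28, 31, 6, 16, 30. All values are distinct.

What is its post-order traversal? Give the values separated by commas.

8, 27, 18, 34, 38, 12, 26, 31, 28, 15, 6, 30, 16, 2

The first element of pre-order is the root; it splits in-order into left and right subtrees.
Root 2: left subtree has 2 nodes {27, 8}, right has 11 {12, 18, 38, 34, 15, 26, 28, 31, 6, 16, 30}.
  Root 27: left subtree has 0 nodes { }, right has 1 {8}.
  Root 16: left subtree has 9 nodes {12, 18, 38, 34, 15, 26, 28, 31, 6}, right has 1 {30}.
    Root 6: left subtree has 8 nodes {12, 18, 38, 34, 15, 26, 28, 31}, right has 0 { }.
      Root 15: left subtree has 4 nodes {12, 18, 38, 34}, right has 3 {26, 28, 31}.
        Root 12: left subtree has 0 nodes { }, right has 3 {18, 38, 34}.
          Root 38: left subtree has 1 node {18}, right has 1 {34}.
        Root 28: left subtree has 1 node {26}, right has 1 {31}.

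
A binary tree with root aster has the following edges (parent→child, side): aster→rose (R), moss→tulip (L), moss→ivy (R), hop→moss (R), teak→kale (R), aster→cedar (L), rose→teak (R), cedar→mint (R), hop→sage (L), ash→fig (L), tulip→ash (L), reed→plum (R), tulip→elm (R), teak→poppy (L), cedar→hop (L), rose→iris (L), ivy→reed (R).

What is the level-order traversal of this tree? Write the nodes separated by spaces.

Level-order visits nodes level by level from the root, left to right within each level.
Level 0: aster
Level 1: cedar, rose
Level 2: hop, mint, iris, teak
Level 3: sage, moss, poppy, kale
Level 4: tulip, ivy
Level 5: ash, elm, reed
Level 6: fig, plum

aster cedar rose hop mint iris teak sage moss poppy kale tulip ivy ash elm reed fig plum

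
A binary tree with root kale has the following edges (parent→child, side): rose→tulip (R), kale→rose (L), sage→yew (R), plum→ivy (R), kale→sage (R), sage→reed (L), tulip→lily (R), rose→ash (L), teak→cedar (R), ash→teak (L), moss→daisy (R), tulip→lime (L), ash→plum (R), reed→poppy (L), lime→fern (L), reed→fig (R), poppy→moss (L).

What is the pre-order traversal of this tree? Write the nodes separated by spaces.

kale rose ash teak cedar plum ivy tulip lime fern lily sage reed poppy moss daisy fig yew

Pre-order visits the node, then its left subtree, then its right subtree.
Visit kale.
At kale: go left to rose.
  Visit rose.
  At rose: go left to ash.
    Visit ash.
    At ash: go left to teak.
      Visit teak.
      At teak: no left child.
      At teak: go right to cedar.
        cedar is a leaf — visit cedar.
    At ash: go right to plum.
      Visit plum.
      At plum: no left child.
      At plum: go right to ivy.
        ivy is a leaf — visit ivy.
  At rose: go right to tulip.
    Visit tulip.
    At tulip: go left to lime.
      Visit lime.
      At lime: go left to fern.
        fern is a leaf — visit fern.
      At lime: no right child.
    At tulip: go right to lily.
      lily is a leaf — visit lily.
At kale: go right to sage.
  Visit sage.
  At sage: go left to reed.
    Visit reed.
    At reed: go left to poppy.
      Visit poppy.
      At poppy: go left to moss.
        Visit moss.
        At moss: no left child.
        At moss: go right to daisy.
          daisy is a leaf — visit daisy.
      At poppy: no right child.
    At reed: go right to fig.
      fig is a leaf — visit fig.
  At sage: go right to yew.
    yew is a leaf — visit yew.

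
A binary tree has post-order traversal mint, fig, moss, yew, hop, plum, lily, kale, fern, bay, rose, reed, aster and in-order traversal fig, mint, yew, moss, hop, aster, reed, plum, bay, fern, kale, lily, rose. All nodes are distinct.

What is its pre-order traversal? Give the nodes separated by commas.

The last element of post-order is the root; it splits in-order into left and right subtrees.
Root aster: left subtree has 5 nodes {fig, mint, yew, moss, hop}, right has 7 {reed, plum, bay, fern, kale, lily, rose}.
  Root hop: left subtree has 4 nodes {fig, mint, yew, moss}, right has 0 { }.
    Root yew: left subtree has 2 nodes {fig, mint}, right has 1 {moss}.
      Root fig: left subtree has 0 nodes { }, right has 1 {mint}.
  Root reed: left subtree has 0 nodes { }, right has 6 {plum, bay, fern, kale, lily, rose}.
    Root rose: left subtree has 5 nodes {plum, bay, fern, kale, lily}, right has 0 { }.
      Root bay: left subtree has 1 node {plum}, right has 3 {fern, kale, lily}.
        Root fern: left subtree has 0 nodes { }, right has 2 {kale, lily}.
          Root kale: left subtree has 0 nodes { }, right has 1 {lily}.

aster, hop, yew, fig, mint, moss, reed, rose, bay, plum, fern, kale, lily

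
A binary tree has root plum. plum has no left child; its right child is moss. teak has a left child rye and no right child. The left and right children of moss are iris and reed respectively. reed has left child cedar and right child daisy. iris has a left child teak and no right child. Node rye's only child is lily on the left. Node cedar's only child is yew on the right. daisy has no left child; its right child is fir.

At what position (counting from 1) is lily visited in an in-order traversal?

2

In-order visits the left subtree, then the node, then the right subtree.
At plum: no left child.
Visit plum.
At plum: go right to moss.
  At moss: go left to iris.
    At iris: go left to teak.
      At teak: go left to rye.
        At rye: go left to lily.
          lily is a leaf — visit lily.
        Visit rye.
        At rye: no right child.
      Visit teak.
      At teak: no right child.
    Visit iris.
    At iris: no right child.
  Visit moss.
  At moss: go right to reed.
    At reed: go left to cedar.
      At cedar: no left child.
      Visit cedar.
      At cedar: go right to yew.
        yew is a leaf — visit yew.
    Visit reed.
    At reed: go right to daisy.
      At daisy: no left child.
      Visit daisy.
      At daisy: go right to fir.
        fir is a leaf — visit fir.
Full in-order sequence: plum, lily, rye, teak, iris, moss, cedar, yew, reed, daisy, fir.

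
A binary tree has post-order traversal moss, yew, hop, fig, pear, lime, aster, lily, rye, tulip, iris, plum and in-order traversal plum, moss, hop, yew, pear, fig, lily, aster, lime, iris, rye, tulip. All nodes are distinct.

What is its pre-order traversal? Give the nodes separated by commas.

plum, iris, lily, pear, hop, moss, yew, fig, aster, lime, tulip, rye

The last element of post-order is the root; it splits in-order into left and right subtrees.
Root plum: left subtree has 0 nodes { }, right has 11 {moss, hop, yew, pear, fig, lily, aster, lime, iris, rye, tulip}.
  Root iris: left subtree has 8 nodes {moss, hop, yew, pear, fig, lily, aster, lime}, right has 2 {rye, tulip}.
    Root lily: left subtree has 5 nodes {moss, hop, yew, pear, fig}, right has 2 {aster, lime}.
      Root pear: left subtree has 3 nodes {moss, hop, yew}, right has 1 {fig}.
        Root hop: left subtree has 1 node {moss}, right has 1 {yew}.
      Root aster: left subtree has 0 nodes { }, right has 1 {lime}.
    Root tulip: left subtree has 1 node {rye}, right has 0 { }.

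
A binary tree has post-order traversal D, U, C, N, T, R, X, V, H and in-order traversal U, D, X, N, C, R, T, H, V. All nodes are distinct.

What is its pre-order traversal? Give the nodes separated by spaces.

The last element of post-order is the root; it splits in-order into left and right subtrees.
Root H: left subtree has 7 nodes {U, D, X, N, C, R, T}, right has 1 {V}.
  Root X: left subtree has 2 nodes {U, D}, right has 4 {N, C, R, T}.
    Root U: left subtree has 0 nodes { }, right has 1 {D}.
    Root R: left subtree has 2 nodes {N, C}, right has 1 {T}.
      Root N: left subtree has 0 nodes { }, right has 1 {C}.

H X U D R N C T V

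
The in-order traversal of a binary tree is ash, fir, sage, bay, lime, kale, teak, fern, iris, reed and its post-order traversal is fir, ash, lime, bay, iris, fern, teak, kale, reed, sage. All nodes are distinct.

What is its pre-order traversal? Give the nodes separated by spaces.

sage ash fir reed kale bay lime teak fern iris

The last element of post-order is the root; it splits in-order into left and right subtrees.
Root sage: left subtree has 2 nodes {ash, fir}, right has 7 {bay, lime, kale, teak, fern, iris, reed}.
  Root ash: left subtree has 0 nodes { }, right has 1 {fir}.
  Root reed: left subtree has 6 nodes {bay, lime, kale, teak, fern, iris}, right has 0 { }.
    Root kale: left subtree has 2 nodes {bay, lime}, right has 3 {teak, fern, iris}.
      Root bay: left subtree has 0 nodes { }, right has 1 {lime}.
      Root teak: left subtree has 0 nodes { }, right has 2 {fern, iris}.
        Root fern: left subtree has 0 nodes { }, right has 1 {iris}.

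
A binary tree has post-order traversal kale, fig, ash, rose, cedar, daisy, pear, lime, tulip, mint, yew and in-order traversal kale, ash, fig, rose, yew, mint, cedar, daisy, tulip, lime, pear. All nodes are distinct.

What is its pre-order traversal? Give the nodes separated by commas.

yew, rose, ash, kale, fig, mint, tulip, daisy, cedar, lime, pear

The last element of post-order is the root; it splits in-order into left and right subtrees.
Root yew: left subtree has 4 nodes {kale, ash, fig, rose}, right has 6 {mint, cedar, daisy, tulip, lime, pear}.
  Root rose: left subtree has 3 nodes {kale, ash, fig}, right has 0 { }.
    Root ash: left subtree has 1 node {kale}, right has 1 {fig}.
  Root mint: left subtree has 0 nodes { }, right has 5 {cedar, daisy, tulip, lime, pear}.
    Root tulip: left subtree has 2 nodes {cedar, daisy}, right has 2 {lime, pear}.
      Root daisy: left subtree has 1 node {cedar}, right has 0 { }.
      Root lime: left subtree has 0 nodes { }, right has 1 {pear}.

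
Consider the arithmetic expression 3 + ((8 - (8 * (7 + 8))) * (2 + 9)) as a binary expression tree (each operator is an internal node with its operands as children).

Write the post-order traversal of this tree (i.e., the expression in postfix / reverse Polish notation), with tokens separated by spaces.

3 8 8 7 8 + * - 2 9 + * +

Post-order on an expression tree gives postfix notation: for each operator, emit left operand, right operand, then the operator.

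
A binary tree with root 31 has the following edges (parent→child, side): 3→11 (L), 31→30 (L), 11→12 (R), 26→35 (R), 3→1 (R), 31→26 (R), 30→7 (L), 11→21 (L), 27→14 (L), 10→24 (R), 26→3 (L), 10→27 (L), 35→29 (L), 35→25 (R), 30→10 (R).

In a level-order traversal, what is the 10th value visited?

Level-order visits nodes level by level from the root, left to right within each level.
Level 0: 31
Level 1: 30, 26
Level 2: 7, 10, 3, 35
Level 3: 27, 24, 11, 1, 29, 25
Level 4: 14, 21, 12
Full level-order sequence: 31, 30, 26, 7, 10, 3, 35, 27, 24, 11, 1, 29, 25, 14, 21, 12.

11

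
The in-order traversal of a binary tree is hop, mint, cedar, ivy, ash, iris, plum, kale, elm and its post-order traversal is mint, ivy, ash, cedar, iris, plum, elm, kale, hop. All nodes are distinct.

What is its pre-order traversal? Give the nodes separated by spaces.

The last element of post-order is the root; it splits in-order into left and right subtrees.
Root hop: left subtree has 0 nodes { }, right has 8 {mint, cedar, ivy, ash, iris, plum, kale, elm}.
  Root kale: left subtree has 6 nodes {mint, cedar, ivy, ash, iris, plum}, right has 1 {elm}.
    Root plum: left subtree has 5 nodes {mint, cedar, ivy, ash, iris}, right has 0 { }.
      Root iris: left subtree has 4 nodes {mint, cedar, ivy, ash}, right has 0 { }.
        Root cedar: left subtree has 1 node {mint}, right has 2 {ivy, ash}.
          Root ash: left subtree has 1 node {ivy}, right has 0 { }.

hop kale plum iris cedar mint ash ivy elm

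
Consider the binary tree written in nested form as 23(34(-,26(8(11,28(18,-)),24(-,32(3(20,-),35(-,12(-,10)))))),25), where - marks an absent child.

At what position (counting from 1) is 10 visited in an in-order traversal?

13

In-order visits the left subtree, then the node, then the right subtree.
At 23: go left to 34.
  At 34: no left child.
  Visit 34.
  At 34: go right to 26.
    At 26: go left to 8.
      At 8: go left to 11.
        11 is a leaf — visit 11.
      Visit 8.
      At 8: go right to 28.
        At 28: go left to 18.
          18 is a leaf — visit 18.
        Visit 28.
        At 28: no right child.
    Visit 26.
    At 26: go right to 24.
      At 24: no left child.
      Visit 24.
      At 24: go right to 32.
        At 32: go left to 3.
          At 3: go left to 20.
            20 is a leaf — visit 20.
          Visit 3.
          At 3: no right child.
        Visit 32.
        At 32: go right to 35.
          At 35: no left child.
          Visit 35.
          At 35: go right to 12.
            At 12: no left child.
            Visit 12.
            At 12: go right to 10.
              10 is a leaf — visit 10.
Visit 23.
At 23: go right to 25.
  25 is a leaf — visit 25.
Full in-order sequence: 34, 11, 8, 18, 28, 26, 24, 20, 3, 32, 35, 12, 10, 23, 25.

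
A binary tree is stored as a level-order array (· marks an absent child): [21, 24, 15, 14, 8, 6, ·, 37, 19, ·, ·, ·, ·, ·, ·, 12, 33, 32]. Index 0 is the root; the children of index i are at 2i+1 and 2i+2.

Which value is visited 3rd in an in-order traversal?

In-order visits the left subtree, then the node, then the right subtree.
At 21: go left to 24.
  At 24: go left to 14.
    At 14: go left to 37.
      At 37: go left to 12.
        12 is a leaf — visit 12.
      Visit 37.
      At 37: go right to 33.
        33 is a leaf — visit 33.
    Visit 14.
    At 14: go right to 19.
      At 19: go left to 32.
        32 is a leaf — visit 32.
      Visit 19.
      At 19: no right child.
  Visit 24.
  At 24: go right to 8.
    8 is a leaf — visit 8.
Visit 21.
At 21: go right to 15.
  At 15: go left to 6.
    6 is a leaf — visit 6.
  Visit 15.
  At 15: no right child.
Full in-order sequence: 12, 37, 33, 14, 32, 19, 24, 8, 21, 6, 15.

33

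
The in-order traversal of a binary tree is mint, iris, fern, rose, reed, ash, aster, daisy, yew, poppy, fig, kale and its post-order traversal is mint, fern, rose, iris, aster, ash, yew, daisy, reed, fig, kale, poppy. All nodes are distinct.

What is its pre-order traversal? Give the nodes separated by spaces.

The last element of post-order is the root; it splits in-order into left and right subtrees.
Root poppy: left subtree has 9 nodes {mint, iris, fern, rose, reed, ash, aster, daisy, yew}, right has 2 {fig, kale}.
  Root reed: left subtree has 4 nodes {mint, iris, fern, rose}, right has 4 {ash, aster, daisy, yew}.
    Root iris: left subtree has 1 node {mint}, right has 2 {fern, rose}.
      Root rose: left subtree has 1 node {fern}, right has 0 { }.
    Root daisy: left subtree has 2 nodes {ash, aster}, right has 1 {yew}.
      Root ash: left subtree has 0 nodes { }, right has 1 {aster}.
  Root kale: left subtree has 1 node {fig}, right has 0 { }.

poppy reed iris mint rose fern daisy ash aster yew kale fig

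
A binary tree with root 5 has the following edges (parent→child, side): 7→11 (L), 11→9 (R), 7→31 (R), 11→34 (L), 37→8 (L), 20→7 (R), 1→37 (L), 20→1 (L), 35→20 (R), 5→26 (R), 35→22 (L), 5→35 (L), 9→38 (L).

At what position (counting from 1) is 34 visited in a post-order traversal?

5

Post-order visits the left subtree, then the right subtree, then the node.
At 5: go left to 35.
  At 35: go left to 22.
    22 is a leaf — visit 22.
  At 35: go right to 20.
    At 20: go left to 1.
      At 1: go left to 37.
        At 37: go left to 8.
          8 is a leaf — visit 8.
        At 37: no right child.
        Visit 37.
      At 1: no right child.
      Visit 1.
    At 20: go right to 7.
      At 7: go left to 11.
        At 11: go left to 34.
          34 is a leaf — visit 34.
        At 11: go right to 9.
          At 9: go left to 38.
            38 is a leaf — visit 38.
          At 9: no right child.
          Visit 9.
        Visit 11.
      At 7: go right to 31.
        31 is a leaf — visit 31.
      Visit 7.
    Visit 20.
  Visit 35.
At 5: go right to 26.
  26 is a leaf — visit 26.
Visit 5.
Full post-order sequence: 22, 8, 37, 1, 34, 38, 9, 11, 31, 7, 20, 35, 26, 5.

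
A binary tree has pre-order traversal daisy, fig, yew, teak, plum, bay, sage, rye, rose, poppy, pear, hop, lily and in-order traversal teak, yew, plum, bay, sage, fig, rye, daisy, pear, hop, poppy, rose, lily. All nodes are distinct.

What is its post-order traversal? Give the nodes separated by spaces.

The first element of pre-order is the root; it splits in-order into left and right subtrees.
Root daisy: left subtree has 7 nodes {teak, yew, plum, bay, sage, fig, rye}, right has 5 {pear, hop, poppy, rose, lily}.
  Root fig: left subtree has 5 nodes {teak, yew, plum, bay, sage}, right has 1 {rye}.
    Root yew: left subtree has 1 node {teak}, right has 3 {plum, bay, sage}.
      Root plum: left subtree has 0 nodes { }, right has 2 {bay, sage}.
        Root bay: left subtree has 0 nodes { }, right has 1 {sage}.
  Root rose: left subtree has 3 nodes {pear, hop, poppy}, right has 1 {lily}.
    Root poppy: left subtree has 2 nodes {pear, hop}, right has 0 { }.
      Root pear: left subtree has 0 nodes { }, right has 1 {hop}.

teak sage bay plum yew rye fig hop pear poppy lily rose daisy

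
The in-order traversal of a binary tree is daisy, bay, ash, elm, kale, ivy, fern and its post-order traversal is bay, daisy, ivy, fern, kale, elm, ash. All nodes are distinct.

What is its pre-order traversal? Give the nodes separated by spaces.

ash daisy bay elm kale fern ivy

The last element of post-order is the root; it splits in-order into left and right subtrees.
Root ash: left subtree has 2 nodes {daisy, bay}, right has 4 {elm, kale, ivy, fern}.
  Root daisy: left subtree has 0 nodes { }, right has 1 {bay}.
  Root elm: left subtree has 0 nodes { }, right has 3 {kale, ivy, fern}.
    Root kale: left subtree has 0 nodes { }, right has 2 {ivy, fern}.
      Root fern: left subtree has 1 node {ivy}, right has 0 { }.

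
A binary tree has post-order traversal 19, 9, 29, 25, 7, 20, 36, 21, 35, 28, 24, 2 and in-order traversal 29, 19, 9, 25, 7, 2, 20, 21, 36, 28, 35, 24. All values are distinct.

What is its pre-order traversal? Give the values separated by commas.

2, 7, 25, 29, 9, 19, 24, 28, 21, 20, 36, 35

The last element of post-order is the root; it splits in-order into left and right subtrees.
Root 2: left subtree has 5 nodes {29, 19, 9, 25, 7}, right has 6 {20, 21, 36, 28, 35, 24}.
  Root 7: left subtree has 4 nodes {29, 19, 9, 25}, right has 0 { }.
    Root 25: left subtree has 3 nodes {29, 19, 9}, right has 0 { }.
      Root 29: left subtree has 0 nodes { }, right has 2 {19, 9}.
        Root 9: left subtree has 1 node {19}, right has 0 { }.
  Root 24: left subtree has 5 nodes {20, 21, 36, 28, 35}, right has 0 { }.
    Root 28: left subtree has 3 nodes {20, 21, 36}, right has 1 {35}.
      Root 21: left subtree has 1 node {20}, right has 1 {36}.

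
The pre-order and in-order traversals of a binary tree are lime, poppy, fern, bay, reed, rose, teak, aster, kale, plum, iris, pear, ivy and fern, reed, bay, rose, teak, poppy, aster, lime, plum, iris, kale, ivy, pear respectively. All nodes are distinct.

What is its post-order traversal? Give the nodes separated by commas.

reed, teak, rose, bay, fern, aster, poppy, iris, plum, ivy, pear, kale, lime

The first element of pre-order is the root; it splits in-order into left and right subtrees.
Root lime: left subtree has 7 nodes {fern, reed, bay, rose, teak, poppy, aster}, right has 5 {plum, iris, kale, ivy, pear}.
  Root poppy: left subtree has 5 nodes {fern, reed, bay, rose, teak}, right has 1 {aster}.
    Root fern: left subtree has 0 nodes { }, right has 4 {reed, bay, rose, teak}.
      Root bay: left subtree has 1 node {reed}, right has 2 {rose, teak}.
        Root rose: left subtree has 0 nodes { }, right has 1 {teak}.
  Root kale: left subtree has 2 nodes {plum, iris}, right has 2 {ivy, pear}.
    Root plum: left subtree has 0 nodes { }, right has 1 {iris}.
    Root pear: left subtree has 1 node {ivy}, right has 0 { }.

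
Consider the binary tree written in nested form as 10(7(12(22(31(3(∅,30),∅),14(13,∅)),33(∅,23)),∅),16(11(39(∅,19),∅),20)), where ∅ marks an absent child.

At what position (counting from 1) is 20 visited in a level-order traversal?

6

Level-order visits nodes level by level from the root, left to right within each level.
Level 0: 10
Level 1: 7, 16
Level 2: 12, 11, 20
Level 3: 22, 33, 39
Level 4: 31, 14, 23, 19
Level 5: 3, 13
Level 6: 30
Full level-order sequence: 10, 7, 16, 12, 11, 20, 22, 33, 39, 31, 14, 23, 19, 3, 13, 30.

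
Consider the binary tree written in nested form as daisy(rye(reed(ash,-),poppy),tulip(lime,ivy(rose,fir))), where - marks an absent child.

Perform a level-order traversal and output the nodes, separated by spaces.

daisy rye tulip reed poppy lime ivy ash rose fir

Level-order visits nodes level by level from the root, left to right within each level.
Level 0: daisy
Level 1: rye, tulip
Level 2: reed, poppy, lime, ivy
Level 3: ash, rose, fir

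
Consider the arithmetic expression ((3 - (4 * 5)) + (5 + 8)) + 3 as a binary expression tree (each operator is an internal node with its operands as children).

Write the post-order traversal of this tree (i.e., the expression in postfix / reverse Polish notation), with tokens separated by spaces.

3 4 5 * - 5 8 + + 3 +

Post-order on an expression tree gives postfix notation: for each operator, emit left operand, right operand, then the operator.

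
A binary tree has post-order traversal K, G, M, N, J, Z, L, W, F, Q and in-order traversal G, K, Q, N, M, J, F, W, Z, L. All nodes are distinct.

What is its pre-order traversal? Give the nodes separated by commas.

The last element of post-order is the root; it splits in-order into left and right subtrees.
Root Q: left subtree has 2 nodes {G, K}, right has 7 {N, M, J, F, W, Z, L}.
  Root G: left subtree has 0 nodes { }, right has 1 {K}.
  Root F: left subtree has 3 nodes {N, M, J}, right has 3 {W, Z, L}.
    Root J: left subtree has 2 nodes {N, M}, right has 0 { }.
      Root N: left subtree has 0 nodes { }, right has 1 {M}.
    Root W: left subtree has 0 nodes { }, right has 2 {Z, L}.
      Root L: left subtree has 1 node {Z}, right has 0 { }.

Q, G, K, F, J, N, M, W, L, Z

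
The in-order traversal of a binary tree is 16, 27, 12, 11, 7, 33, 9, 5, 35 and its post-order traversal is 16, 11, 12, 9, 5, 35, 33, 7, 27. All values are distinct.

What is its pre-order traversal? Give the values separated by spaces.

27 16 7 12 11 33 35 5 9

The last element of post-order is the root; it splits in-order into left and right subtrees.
Root 27: left subtree has 1 node {16}, right has 7 {12, 11, 7, 33, 9, 5, 35}.
  Root 7: left subtree has 2 nodes {12, 11}, right has 4 {33, 9, 5, 35}.
    Root 12: left subtree has 0 nodes { }, right has 1 {11}.
    Root 33: left subtree has 0 nodes { }, right has 3 {9, 5, 35}.
      Root 35: left subtree has 2 nodes {9, 5}, right has 0 { }.
        Root 5: left subtree has 1 node {9}, right has 0 { }.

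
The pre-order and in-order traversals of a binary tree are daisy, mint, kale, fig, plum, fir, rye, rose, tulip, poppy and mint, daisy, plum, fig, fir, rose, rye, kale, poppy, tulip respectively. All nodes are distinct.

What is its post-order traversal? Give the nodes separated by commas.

mint, plum, rose, rye, fir, fig, poppy, tulip, kale, daisy

The first element of pre-order is the root; it splits in-order into left and right subtrees.
Root daisy: left subtree has 1 node {mint}, right has 8 {plum, fig, fir, rose, rye, kale, poppy, tulip}.
  Root kale: left subtree has 5 nodes {plum, fig, fir, rose, rye}, right has 2 {poppy, tulip}.
    Root fig: left subtree has 1 node {plum}, right has 3 {fir, rose, rye}.
      Root fir: left subtree has 0 nodes { }, right has 2 {rose, rye}.
        Root rye: left subtree has 1 node {rose}, right has 0 { }.
    Root tulip: left subtree has 1 node {poppy}, right has 0 { }.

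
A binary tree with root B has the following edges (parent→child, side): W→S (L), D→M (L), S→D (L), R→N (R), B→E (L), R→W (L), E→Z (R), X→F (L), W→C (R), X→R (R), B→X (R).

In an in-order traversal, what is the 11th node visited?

In-order visits the left subtree, then the node, then the right subtree.
At B: go left to E.
  At E: no left child.
  Visit E.
  At E: go right to Z.
    Z is a leaf — visit Z.
Visit B.
At B: go right to X.
  At X: go left to F.
    F is a leaf — visit F.
  Visit X.
  At X: go right to R.
    At R: go left to W.
      At W: go left to S.
        At S: go left to D.
          At D: go left to M.
            M is a leaf — visit M.
          Visit D.
          At D: no right child.
        Visit S.
        At S: no right child.
      Visit W.
      At W: go right to C.
        C is a leaf — visit C.
    Visit R.
    At R: go right to N.
      N is a leaf — visit N.
Full in-order sequence: E, Z, B, F, X, M, D, S, W, C, R, N.

R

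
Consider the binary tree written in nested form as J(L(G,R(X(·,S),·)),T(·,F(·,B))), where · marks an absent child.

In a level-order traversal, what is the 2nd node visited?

L

Level-order visits nodes level by level from the root, left to right within each level.
Level 0: J
Level 1: L, T
Level 2: G, R, F
Level 3: X, B
Level 4: S
Full level-order sequence: J, L, T, G, R, F, X, B, S.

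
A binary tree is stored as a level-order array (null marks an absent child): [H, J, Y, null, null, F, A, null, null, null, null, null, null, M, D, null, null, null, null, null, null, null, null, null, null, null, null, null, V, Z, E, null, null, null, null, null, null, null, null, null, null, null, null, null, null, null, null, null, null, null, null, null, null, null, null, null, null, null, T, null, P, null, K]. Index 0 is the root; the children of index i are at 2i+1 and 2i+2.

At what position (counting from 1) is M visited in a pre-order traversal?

6

Pre-order visits the node, then its left subtree, then its right subtree.
Visit H.
At H: go left to J.
  J is a leaf — visit J.
At H: go right to Y.
  Visit Y.
  At Y: go left to F.
    F is a leaf — visit F.
  At Y: go right to A.
    Visit A.
    At A: go left to M.
      Visit M.
      At M: no left child.
      At M: go right to V.
        Visit V.
        At V: no left child.
        At V: go right to T.
          T is a leaf — visit T.
    At A: go right to D.
      Visit D.
      At D: go left to Z.
        Visit Z.
        At Z: no left child.
        At Z: go right to P.
          P is a leaf — visit P.
      At D: go right to E.
        Visit E.
        At E: no left child.
        At E: go right to K.
          K is a leaf — visit K.
Full pre-order sequence: H, J, Y, F, A, M, V, T, D, Z, P, E, K.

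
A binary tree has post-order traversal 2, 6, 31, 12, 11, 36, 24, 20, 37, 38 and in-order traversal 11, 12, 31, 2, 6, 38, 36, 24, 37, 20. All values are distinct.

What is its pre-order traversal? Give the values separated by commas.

The last element of post-order is the root; it splits in-order into left and right subtrees.
Root 38: left subtree has 5 nodes {11, 12, 31, 2, 6}, right has 4 {36, 24, 37, 20}.
  Root 11: left subtree has 0 nodes { }, right has 4 {12, 31, 2, 6}.
    Root 12: left subtree has 0 nodes { }, right has 3 {31, 2, 6}.
      Root 31: left subtree has 0 nodes { }, right has 2 {2, 6}.
        Root 6: left subtree has 1 node {2}, right has 0 { }.
  Root 37: left subtree has 2 nodes {36, 24}, right has 1 {20}.
    Root 24: left subtree has 1 node {36}, right has 0 { }.

38, 11, 12, 31, 6, 2, 37, 24, 36, 20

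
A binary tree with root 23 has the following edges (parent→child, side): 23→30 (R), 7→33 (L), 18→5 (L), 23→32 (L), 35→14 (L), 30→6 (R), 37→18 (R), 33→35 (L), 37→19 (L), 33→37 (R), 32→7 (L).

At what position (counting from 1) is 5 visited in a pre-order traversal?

Pre-order visits the node, then its left subtree, then its right subtree.
Visit 23.
At 23: go left to 32.
  Visit 32.
  At 32: go left to 7.
    Visit 7.
    At 7: go left to 33.
      Visit 33.
      At 33: go left to 35.
        Visit 35.
        At 35: go left to 14.
          14 is a leaf — visit 14.
        At 35: no right child.
      At 33: go right to 37.
        Visit 37.
        At 37: go left to 19.
          19 is a leaf — visit 19.
        At 37: go right to 18.
          Visit 18.
          At 18: go left to 5.
            5 is a leaf — visit 5.
          At 18: no right child.
    At 7: no right child.
  At 32: no right child.
At 23: go right to 30.
  Visit 30.
  At 30: no left child.
  At 30: go right to 6.
    6 is a leaf — visit 6.
Full pre-order sequence: 23, 32, 7, 33, 35, 14, 37, 19, 18, 5, 30, 6.

10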